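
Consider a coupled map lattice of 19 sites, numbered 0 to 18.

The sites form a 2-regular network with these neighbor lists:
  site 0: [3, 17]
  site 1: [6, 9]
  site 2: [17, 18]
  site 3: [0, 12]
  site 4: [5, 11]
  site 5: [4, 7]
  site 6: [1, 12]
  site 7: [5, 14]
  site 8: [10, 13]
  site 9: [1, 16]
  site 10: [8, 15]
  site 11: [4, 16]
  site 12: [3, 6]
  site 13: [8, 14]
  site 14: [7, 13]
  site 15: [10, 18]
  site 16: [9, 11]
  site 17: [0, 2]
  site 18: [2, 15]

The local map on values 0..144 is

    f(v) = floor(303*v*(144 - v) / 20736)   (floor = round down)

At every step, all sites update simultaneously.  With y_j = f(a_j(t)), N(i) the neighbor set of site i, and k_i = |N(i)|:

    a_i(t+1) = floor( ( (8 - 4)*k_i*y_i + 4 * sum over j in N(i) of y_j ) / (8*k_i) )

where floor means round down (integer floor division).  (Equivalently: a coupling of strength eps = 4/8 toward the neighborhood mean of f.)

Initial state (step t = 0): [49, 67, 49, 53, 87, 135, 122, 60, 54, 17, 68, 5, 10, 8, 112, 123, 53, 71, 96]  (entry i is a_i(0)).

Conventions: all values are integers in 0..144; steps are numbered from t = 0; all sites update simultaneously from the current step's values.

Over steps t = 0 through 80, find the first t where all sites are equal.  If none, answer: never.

Answer: 4
Key observation: Synchronization is absorbing here: once all sites are equal they stay equal, and step 4 is the first all-equal step.

Derivation:
t=0: [49, 67, 49, 53, 87, 135, 122, 60, 54, 17, 68, 5, 10, 8, 112, 123, 53, 71, 96]  (not all equal)
t=1: [70, 55, 69, 56, 42, 44, 43, 53, 58, 51, 64, 40, 36, 38, 48, 54, 45, 71, 59]  (not all equal)
t=2: [74, 68, 74, 68, 62, 65, 63, 67, 69, 68, 72, 61, 61, 63, 65, 72, 64, 75, 73]  (not all equal)
t=3: [75, 74, 75, 74, 74, 74, 74, 75, 74, 74, 75, 73, 73, 74, 74, 75, 74, 75, 75]  (not all equal)
t=4: [75, 75, 75, 75, 75, 75, 75, 75, 75, 75, 75, 75, 75, 75, 75, 75, 75, 75, 75]  (all equal)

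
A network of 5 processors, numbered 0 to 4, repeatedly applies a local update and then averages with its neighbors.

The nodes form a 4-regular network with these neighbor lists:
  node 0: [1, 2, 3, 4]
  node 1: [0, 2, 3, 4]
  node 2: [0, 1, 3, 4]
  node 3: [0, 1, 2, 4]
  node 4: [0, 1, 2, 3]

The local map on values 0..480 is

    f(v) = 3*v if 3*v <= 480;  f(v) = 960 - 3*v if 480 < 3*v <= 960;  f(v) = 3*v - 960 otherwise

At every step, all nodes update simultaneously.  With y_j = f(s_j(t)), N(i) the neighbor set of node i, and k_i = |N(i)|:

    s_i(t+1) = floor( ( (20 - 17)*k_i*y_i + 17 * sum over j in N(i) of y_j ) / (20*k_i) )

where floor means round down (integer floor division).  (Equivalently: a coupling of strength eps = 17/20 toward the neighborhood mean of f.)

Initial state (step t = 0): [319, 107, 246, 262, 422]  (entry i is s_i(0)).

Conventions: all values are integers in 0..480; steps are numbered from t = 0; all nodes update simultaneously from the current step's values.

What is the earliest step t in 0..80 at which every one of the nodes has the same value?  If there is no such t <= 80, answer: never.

Answer: 4
Key observation: Synchronization is absorbing here: once all nodes are equal they stay equal, and step 4 is the first all-equal step.

Derivation:
t=0: [319, 107, 246, 262, 422]  (not all equal)
t=1: [217, 197, 204, 207, 198]  (not all equal)
t=2: [348, 344, 346, 346, 344]  (not all equal)
t=3: [76, 77, 76, 76, 77]  (not all equal)
t=4: [229, 229, 229, 229, 229]  (all equal)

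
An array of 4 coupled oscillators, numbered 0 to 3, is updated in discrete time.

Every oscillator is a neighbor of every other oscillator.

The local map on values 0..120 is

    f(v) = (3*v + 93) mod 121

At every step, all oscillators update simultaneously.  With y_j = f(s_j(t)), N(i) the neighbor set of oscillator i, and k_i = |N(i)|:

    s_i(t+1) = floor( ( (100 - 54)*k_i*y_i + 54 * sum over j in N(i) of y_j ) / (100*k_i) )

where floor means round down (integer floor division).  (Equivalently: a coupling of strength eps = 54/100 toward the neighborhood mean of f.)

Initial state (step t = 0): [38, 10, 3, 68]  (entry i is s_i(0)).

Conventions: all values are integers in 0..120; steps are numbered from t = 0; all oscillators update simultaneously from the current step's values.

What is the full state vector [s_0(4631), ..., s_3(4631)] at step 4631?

Simulating step by step:
t=0: [38, 10, 3, 68]
t=1: [68, 44, 72, 59]
t=2: [61, 74, 64, 53]
t=3: [38, 49, 40, 31]
t=4: [89, 98, 90, 83]
t=5: [76, 50, 43, 71]
t=6: [66, 44, 72, 62]
t=7: [59, 75, 65, 56]
t=8: [38, 51, 43, 35]
t=9: [72, 49, 76, 69]
t=10: [76, 91, 80, 74]
t=11: [66, 45, 69, 64]
t=12: [59, 76, 62, 58]
t=13: [38, 52, 40, 37]
t=14: [72, 50, 74, 71]
t=15: [55, 37, 57, 54]
t=16: [28, 47, 30, 27]
t=17: [66, 82, 68, 65]
t=18: [58, 71, 59, 57]
t=19: [32, 42, 32, 31]
t=20: [72, 81, 72, 72]
t=21: [71, 79, 71, 71]
t=22: [68, 75, 68, 68]
t=23: [58, 64, 58, 58]
t=24: [28, 33, 28, 28]
t=25: [58, 62, 58, 58]
t=26: [27, 30, 27, 27]
t=27: [54, 57, 54, 54]
t=28: [14, 17, 14, 14]
t=29: [15, 18, 15, 15]
t=30: [18, 21, 18, 18]
t=31: [27, 30, 27, 27]

Answer: [27, 30, 27, 27]
Key observation: The state at step 26, [27, 30, 27, 27], reappears at step 31: the system is in a cycle of period 5 from step 26 on.  Therefore the state at step 4631 equals the state at step 26 + ((4631 - 26) mod 5) = 26, which is [27, 30, 27, 27].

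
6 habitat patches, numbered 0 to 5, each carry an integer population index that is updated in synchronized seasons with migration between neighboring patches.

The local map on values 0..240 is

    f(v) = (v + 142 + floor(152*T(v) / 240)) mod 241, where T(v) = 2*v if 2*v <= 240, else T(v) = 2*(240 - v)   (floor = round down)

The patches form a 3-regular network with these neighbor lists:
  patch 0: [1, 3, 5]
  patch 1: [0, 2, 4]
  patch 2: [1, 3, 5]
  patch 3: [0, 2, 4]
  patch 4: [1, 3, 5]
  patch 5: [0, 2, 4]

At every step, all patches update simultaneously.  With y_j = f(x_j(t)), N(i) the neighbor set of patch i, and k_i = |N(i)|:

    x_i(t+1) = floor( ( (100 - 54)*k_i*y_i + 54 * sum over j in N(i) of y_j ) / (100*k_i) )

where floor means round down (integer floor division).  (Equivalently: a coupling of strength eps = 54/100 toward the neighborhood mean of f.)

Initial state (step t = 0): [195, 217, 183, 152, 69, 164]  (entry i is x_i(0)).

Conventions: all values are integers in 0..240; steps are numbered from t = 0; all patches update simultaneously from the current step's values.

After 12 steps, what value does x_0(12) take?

Simulating step by step:
t=0: [195, 217, 183, 152, 69, 164]
t=1: [155, 133, 156, 141, 111, 139]
t=2: [165, 163, 165, 162, 160, 162]
t=3: [161, 161, 161, 161, 161, 161]
t=4: [162, 162, 162, 162, 162, 162]
t=5: [161, 161, 161, 161, 161, 161]
t=6: [162, 162, 162, 162, 162, 162]
t=7: [161, 161, 161, 161, 161, 161]
t=8: [162, 162, 162, 162, 162, 162]
t=9: [161, 161, 161, 161, 161, 161]
t=10: [162, 162, 162, 162, 162, 162]
t=11: [161, 161, 161, 161, 161, 161]
t=12: [162, 162, 162, 162, 162, 162]

Answer: x_0(12) = 162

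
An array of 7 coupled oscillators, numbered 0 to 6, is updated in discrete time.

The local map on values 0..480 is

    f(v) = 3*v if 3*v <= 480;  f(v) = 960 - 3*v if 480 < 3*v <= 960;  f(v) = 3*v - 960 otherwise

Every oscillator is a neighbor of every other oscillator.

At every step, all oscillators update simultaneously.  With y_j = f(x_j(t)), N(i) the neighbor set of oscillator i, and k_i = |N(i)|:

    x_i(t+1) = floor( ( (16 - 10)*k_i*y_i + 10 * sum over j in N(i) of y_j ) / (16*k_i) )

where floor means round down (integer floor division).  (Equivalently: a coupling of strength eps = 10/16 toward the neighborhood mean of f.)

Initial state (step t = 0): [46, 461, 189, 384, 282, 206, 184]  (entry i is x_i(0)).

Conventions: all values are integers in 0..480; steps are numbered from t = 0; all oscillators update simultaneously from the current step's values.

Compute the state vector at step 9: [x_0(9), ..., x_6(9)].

Simulating step by step:
t=0: [46, 461, 189, 384, 282, 206, 184]
t=1: [246, 323, 315, 261, 240, 302, 319]
t=2: [135, 77, 79, 122, 140, 89, 75]
t=3: [333, 286, 288, 323, 337, 296, 285]
t=4: [59, 77, 75, 51, 63, 68, 77]
t=5: [194, 209, 207, 188, 198, 202, 209]
t=6: [362, 350, 352, 367, 359, 356, 350]
t=7: [114, 104, 106, 118, 111, 109, 104]
t=8: [332, 323, 325, 335, 329, 327, 323]
t=9: [26, 19, 20, 29, 24, 22, 19]

Answer: [26, 19, 20, 29, 24, 22, 19]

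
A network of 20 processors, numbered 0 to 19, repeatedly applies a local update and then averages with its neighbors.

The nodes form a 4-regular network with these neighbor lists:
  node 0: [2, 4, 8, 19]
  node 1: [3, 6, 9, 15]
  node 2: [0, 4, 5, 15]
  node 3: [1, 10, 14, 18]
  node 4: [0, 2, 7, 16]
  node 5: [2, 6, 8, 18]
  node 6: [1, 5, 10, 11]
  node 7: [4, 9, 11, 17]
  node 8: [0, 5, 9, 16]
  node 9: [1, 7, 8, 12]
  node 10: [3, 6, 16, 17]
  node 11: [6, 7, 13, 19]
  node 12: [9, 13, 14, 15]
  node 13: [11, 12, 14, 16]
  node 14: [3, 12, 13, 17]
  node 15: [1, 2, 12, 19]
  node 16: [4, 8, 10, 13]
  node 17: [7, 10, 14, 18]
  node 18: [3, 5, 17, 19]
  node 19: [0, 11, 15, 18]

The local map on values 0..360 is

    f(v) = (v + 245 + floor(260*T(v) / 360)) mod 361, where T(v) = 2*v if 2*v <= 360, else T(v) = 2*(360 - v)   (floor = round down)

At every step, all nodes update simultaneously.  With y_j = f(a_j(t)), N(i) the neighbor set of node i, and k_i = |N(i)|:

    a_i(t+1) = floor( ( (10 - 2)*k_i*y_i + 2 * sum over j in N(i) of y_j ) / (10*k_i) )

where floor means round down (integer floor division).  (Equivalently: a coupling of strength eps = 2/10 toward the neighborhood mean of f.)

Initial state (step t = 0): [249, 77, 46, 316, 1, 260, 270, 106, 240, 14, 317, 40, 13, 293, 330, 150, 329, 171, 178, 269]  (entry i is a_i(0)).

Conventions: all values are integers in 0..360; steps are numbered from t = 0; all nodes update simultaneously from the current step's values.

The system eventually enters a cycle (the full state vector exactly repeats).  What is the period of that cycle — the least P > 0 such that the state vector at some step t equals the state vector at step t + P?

Simulating step by step:
t=0: [249, 77, 46, 316, 1, 260, 270, 106, 240, 14, 317, 40, 13, 293, 330, 150, 329, 171, 178, 269]
t=1: [293, 111, 339, 255, 250, 293, 275, 172, 293, 262, 265, 322, 273, 275, 261, 249, 259, 290, 312, 287]
t=2: [273, 181, 258, 281, 289, 272, 273, 298, 274, 280, 285, 265, 283, 280, 286, 282, 287, 277, 267, 275]
t=3: [281, 314, 287, 281, 275, 283, 284, 272, 281, 280, 277, 284, 278, 279, 276, 280, 276, 279, 284, 281]
t=4: [278, 266, 276, 278, 280, 277, 276, 282, 279, 278, 279, 277, 279, 279, 280, 278, 280, 280, 277, 278]
t=5: [280, 284, 280, 280, 279, 280, 281, 278, 279, 280, 279, 279, 279, 279, 279, 280, 279, 279, 279, 280]
t=6: [279, 277, 279, 279, 279, 279, 279, 279, 279, 279, 279, 279, 279, 280, 279, 278, 280, 280, 279, 279]
t=7: [280, 280, 280, 280, 279, 280, 280, 279, 279, 280, 279, 279, 279, 279, 279, 280, 279, 279, 279, 280]
t=8: [279, 279, 279, 279, 279, 279, 279, 279, 279, 279, 279, 279, 279, 280, 279, 279, 280, 280, 279, 279]
t=9: [280, 280, 280, 280, 279, 280, 280, 279, 279, 280, 279, 279, 279, 279, 279, 280, 279, 279, 279, 280]

Answer: 2
Key observation: The state at step 7, [280, 280, 280, 280, 279, 280, 280, 279, 279, 280, 279, 279, 279, 279, 279, 280, 279, 279, 279, 280], reappears at step 9 — and no state repeats earlier — so the cycle the system enters has period 2.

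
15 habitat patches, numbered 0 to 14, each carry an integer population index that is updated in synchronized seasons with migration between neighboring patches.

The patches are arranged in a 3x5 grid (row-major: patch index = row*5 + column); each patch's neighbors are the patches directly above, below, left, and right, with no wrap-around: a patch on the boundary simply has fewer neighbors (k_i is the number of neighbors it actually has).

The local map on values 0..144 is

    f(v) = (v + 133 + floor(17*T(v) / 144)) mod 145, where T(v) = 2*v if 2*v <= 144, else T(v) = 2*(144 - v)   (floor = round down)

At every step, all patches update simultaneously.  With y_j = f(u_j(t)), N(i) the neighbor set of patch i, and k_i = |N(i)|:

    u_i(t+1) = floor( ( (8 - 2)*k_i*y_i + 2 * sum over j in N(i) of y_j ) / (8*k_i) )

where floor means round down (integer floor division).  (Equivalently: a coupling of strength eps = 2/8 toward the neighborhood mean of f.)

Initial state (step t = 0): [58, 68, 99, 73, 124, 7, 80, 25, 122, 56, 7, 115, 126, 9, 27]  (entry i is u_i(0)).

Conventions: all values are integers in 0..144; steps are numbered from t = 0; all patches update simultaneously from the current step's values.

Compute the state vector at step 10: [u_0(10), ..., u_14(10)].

Answer: [89, 89, 88, 89, 88, 90, 89, 88, 88, 88, 91, 90, 89, 88, 87]

Derivation:
t=0: [58, 68, 99, 73, 124, 7, 80, 25, 122, 56, 7, 115, 126, 9, 27]
t=1: [70, 73, 86, 85, 103, 129, 83, 39, 104, 63, 137, 110, 111, 129, 40]
t=2: [80, 78, 81, 88, 93, 113, 84, 50, 94, 68, 122, 105, 101, 110, 50]
t=3: [85, 81, 80, 89, 89, 104, 85, 59, 89, 73, 112, 101, 95, 99, 59]
t=4: [87, 83, 81, 88, 87, 99, 85, 67, 86, 77, 105, 98, 91, 93, 66]
t=5: [88, 85, 82, 88, 87, 95, 86, 74, 86, 80, 100, 95, 89, 90, 73]
t=6: [89, 86, 84, 88, 87, 93, 87, 80, 86, 83, 97, 93, 88, 88, 79]
t=7: [89, 87, 86, 88, 87, 92, 88, 84, 86, 85, 95, 92, 88, 88, 83]
t=8: [89, 88, 87, 88, 87, 91, 89, 86, 87, 86, 93, 91, 89, 88, 85]
t=9: [89, 88, 88, 88, 88, 90, 89, 87, 88, 87, 92, 90, 89, 88, 86]
t=10: [89, 89, 88, 89, 88, 90, 89, 88, 88, 88, 91, 90, 89, 88, 87]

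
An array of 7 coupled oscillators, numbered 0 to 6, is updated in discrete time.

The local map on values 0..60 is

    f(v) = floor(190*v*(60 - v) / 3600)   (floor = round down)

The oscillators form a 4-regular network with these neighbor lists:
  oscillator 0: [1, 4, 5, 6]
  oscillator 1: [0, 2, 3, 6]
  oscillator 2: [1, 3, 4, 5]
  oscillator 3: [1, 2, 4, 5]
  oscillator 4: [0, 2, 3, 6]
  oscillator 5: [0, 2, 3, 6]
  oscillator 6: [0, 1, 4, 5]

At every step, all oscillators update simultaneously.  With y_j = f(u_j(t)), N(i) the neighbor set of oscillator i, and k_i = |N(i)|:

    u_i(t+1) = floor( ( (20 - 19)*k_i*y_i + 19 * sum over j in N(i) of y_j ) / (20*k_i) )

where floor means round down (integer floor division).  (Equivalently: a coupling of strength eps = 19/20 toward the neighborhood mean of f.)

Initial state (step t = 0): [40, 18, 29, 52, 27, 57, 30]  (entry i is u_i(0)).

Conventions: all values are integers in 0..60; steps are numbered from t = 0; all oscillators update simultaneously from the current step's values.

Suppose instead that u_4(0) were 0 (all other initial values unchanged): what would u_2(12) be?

Answer: u_2(12) = 44
Key observation: This trace re-runs the system from the modified initial state.

Derivation:
t=0: [40, 18, 29, 52, 0, 57, 30]
t=1: [24, 39, 18, 23, 37, 37, 23]
t=2: [43, 43, 43, 42, 43, 43, 44]
t=3: [37, 38, 38, 38, 38, 38, 37]
t=4: [44, 44, 44, 44, 44, 44, 44]
t=5: [37, 37, 37, 37, 37, 37, 37]
t=6: [44, 44, 44, 44, 44, 44, 44]
t=7: [37, 37, 37, 37, 37, 37, 37]
t=8: [44, 44, 44, 44, 44, 44, 44]
t=9: [37, 37, 37, 37, 37, 37, 37]
t=10: [44, 44, 44, 44, 44, 44, 44]
t=11: [37, 37, 37, 37, 37, 37, 37]
t=12: [44, 44, 44, 44, 44, 44, 44]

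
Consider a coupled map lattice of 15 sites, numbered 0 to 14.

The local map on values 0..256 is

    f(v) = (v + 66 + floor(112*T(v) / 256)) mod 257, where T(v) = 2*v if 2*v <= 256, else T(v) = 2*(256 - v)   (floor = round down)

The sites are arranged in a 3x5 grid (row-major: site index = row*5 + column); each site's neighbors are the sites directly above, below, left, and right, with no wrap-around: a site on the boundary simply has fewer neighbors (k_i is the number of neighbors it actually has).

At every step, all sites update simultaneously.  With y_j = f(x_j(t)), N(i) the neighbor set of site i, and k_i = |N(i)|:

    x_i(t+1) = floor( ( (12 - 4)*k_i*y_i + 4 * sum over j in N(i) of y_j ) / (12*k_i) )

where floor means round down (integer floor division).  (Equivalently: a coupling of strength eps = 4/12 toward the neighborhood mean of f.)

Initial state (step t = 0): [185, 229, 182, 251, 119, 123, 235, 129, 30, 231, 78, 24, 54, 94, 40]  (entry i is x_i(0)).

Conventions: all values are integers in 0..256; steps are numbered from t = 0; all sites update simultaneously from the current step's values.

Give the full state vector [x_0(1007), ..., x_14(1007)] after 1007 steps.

Simulating step by step:
t=0: [185, 229, 182, 251, 119, 123, 235, 129, 30, 231, 78, 24, 54, 94, 40]
t=1: [54, 59, 56, 65, 42, 62, 63, 66, 116, 73, 166, 123, 156, 209, 144]
t=2: [171, 175, 175, 162, 160, 166, 171, 162, 70, 159, 72, 58, 66, 53, 77]
t=3: [53, 54, 53, 69, 52, 69, 63, 76, 158, 85, 171, 165, 169, 176, 176]
t=4: [170, 168, 173, 172, 178, 174, 174, 176, 91, 180, 77, 67, 71, 54, 83]
t=5: [54, 54, 54, 74, 54, 71, 65, 81, 184, 93, 180, 178, 178, 184, 184]
t=6: [172, 169, 176, 179, 185, 178, 177, 183, 97, 191, 79, 69, 73, 55, 86]
t=7: [54, 54, 54, 76, 55, 72, 66, 83, 192, 96, 184, 182, 181, 187, 188]
t=8: [172, 169, 177, 182, 188, 179, 179, 186, 98, 195, 80, 70, 73, 56, 87]
t=9: [54, 54, 55, 76, 56, 72, 66, 84, 194, 97, 186, 183, 181, 189, 190]
t=10: [172, 169, 179, 182, 189, 179, 179, 187, 99, 196, 80, 70, 73, 56, 87]
t=11: [54, 54, 55, 76, 56, 72, 66, 84, 195, 97, 186, 183, 181, 189, 190]
t=12: [172, 169, 179, 182, 189, 179, 179, 187, 99, 196, 80, 70, 73, 56, 87]

Answer: [54, 54, 55, 76, 56, 72, 66, 84, 195, 97, 186, 183, 181, 189, 190]
Key observation: The state at step 10, [172, 169, 179, 182, 189, 179, 179, 187, 99, 196, 80, 70, 73, 56, 87], reappears at step 12: the system is in a cycle of period 2 from step 10 on.  Therefore the state at step 1007 equals the state at step 10 + ((1007 - 10) mod 2) = 11, which is [54, 54, 55, 76, 56, 72, 66, 84, 195, 97, 186, 183, 181, 189, 190].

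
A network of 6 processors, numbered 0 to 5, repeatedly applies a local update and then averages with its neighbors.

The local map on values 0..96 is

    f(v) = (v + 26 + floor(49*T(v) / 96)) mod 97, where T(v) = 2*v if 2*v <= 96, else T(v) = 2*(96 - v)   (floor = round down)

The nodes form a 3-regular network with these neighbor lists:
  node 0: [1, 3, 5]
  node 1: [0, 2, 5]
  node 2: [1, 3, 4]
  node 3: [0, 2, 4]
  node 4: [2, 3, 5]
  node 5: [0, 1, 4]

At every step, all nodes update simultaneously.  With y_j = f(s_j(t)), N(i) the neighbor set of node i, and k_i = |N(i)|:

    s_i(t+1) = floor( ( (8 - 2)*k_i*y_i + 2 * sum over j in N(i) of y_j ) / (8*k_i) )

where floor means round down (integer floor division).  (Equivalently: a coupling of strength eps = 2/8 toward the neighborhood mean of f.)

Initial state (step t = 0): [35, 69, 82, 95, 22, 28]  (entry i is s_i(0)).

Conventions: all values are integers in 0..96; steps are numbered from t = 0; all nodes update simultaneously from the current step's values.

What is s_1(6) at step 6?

Simulating step by step:
t=0: [35, 69, 82, 95, 22, 28]
t=1: [83, 35, 28, 34, 63, 77]
t=2: [36, 83, 79, 81, 35, 30]
t=3: [12, 28, 30, 28, 83, 74]
t=4: [53, 74, 80, 74, 34, 31]
t=5: [30, 30, 30, 30, 82, 78]
t=6: [80, 80, 80, 80, 35, 35]

Answer: s_1(6) = 80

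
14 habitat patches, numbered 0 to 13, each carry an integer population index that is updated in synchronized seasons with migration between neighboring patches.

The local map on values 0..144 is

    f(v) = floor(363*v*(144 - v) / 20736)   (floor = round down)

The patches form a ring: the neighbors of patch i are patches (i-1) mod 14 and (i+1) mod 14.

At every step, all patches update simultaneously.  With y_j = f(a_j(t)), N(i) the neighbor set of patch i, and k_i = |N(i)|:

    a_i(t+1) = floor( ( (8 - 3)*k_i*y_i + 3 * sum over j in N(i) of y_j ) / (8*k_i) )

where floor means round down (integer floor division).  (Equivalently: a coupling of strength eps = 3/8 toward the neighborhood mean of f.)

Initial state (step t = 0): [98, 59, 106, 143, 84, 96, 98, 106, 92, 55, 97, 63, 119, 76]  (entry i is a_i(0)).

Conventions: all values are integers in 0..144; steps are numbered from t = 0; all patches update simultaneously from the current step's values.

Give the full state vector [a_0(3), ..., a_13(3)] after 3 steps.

Simulating step by step:
t=0: [98, 59, 106, 143, 84, 96, 98, 106, 92, 55, 97, 63, 119, 76]
t=1: [81, 82, 60, 30, 70, 81, 76, 73, 80, 83, 82, 80, 66, 80]
t=2: [88, 88, 82, 70, 84, 89, 89, 89, 89, 88, 88, 89, 89, 89]
t=3: [85, 86, 88, 89, 87, 85, 85, 85, 85, 85, 85, 85, 85, 85]

Answer: [85, 86, 88, 89, 87, 85, 85, 85, 85, 85, 85, 85, 85, 85]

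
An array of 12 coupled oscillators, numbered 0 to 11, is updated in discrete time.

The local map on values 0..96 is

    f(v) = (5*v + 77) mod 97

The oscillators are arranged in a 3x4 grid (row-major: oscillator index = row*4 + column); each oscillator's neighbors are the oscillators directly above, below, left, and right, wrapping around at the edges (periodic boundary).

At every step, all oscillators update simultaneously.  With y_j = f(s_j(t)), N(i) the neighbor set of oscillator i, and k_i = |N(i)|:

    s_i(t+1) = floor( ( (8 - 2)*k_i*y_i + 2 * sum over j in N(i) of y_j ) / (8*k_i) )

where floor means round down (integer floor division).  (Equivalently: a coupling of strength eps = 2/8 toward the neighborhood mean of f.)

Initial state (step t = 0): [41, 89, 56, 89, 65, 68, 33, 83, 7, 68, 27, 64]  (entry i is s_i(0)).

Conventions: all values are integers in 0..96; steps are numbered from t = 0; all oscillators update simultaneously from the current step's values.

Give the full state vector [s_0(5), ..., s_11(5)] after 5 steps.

Simulating step by step:
t=0: [41, 89, 56, 89, 65, 68, 33, 83, 7, 68, 27, 64]
t=1: [72, 41, 58, 38, 19, 29, 43, 12, 20, 27, 23, 11]
t=2: [56, 76, 73, 67, 68, 32, 15, 41, 71, 31, 79, 44]
t=3: [59, 64, 55, 31, 36, 44, 58, 73, 41, 43, 72, 19]
t=4: [73, 16, 56, 45, 61, 13, 67, 56, 79, 10, 50, 70]
t=5: [55, 57, 57, 22, 83, 46, 31, 59, 76, 36, 36, 41]

Answer: [55, 57, 57, 22, 83, 46, 31, 59, 76, 36, 36, 41]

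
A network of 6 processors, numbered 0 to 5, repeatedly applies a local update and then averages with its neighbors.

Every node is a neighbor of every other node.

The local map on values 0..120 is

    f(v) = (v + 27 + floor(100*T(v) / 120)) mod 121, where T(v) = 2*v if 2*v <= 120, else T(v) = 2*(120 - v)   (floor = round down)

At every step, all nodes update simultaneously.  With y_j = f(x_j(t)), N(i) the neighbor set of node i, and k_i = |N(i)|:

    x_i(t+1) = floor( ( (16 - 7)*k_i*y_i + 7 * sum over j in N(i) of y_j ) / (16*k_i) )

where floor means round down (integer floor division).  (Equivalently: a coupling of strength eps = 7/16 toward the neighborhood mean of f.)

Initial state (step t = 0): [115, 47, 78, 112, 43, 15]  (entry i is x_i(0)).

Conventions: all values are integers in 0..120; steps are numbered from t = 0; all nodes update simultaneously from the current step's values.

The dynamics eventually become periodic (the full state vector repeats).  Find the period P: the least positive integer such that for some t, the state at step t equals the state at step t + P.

Answer: 4
Key observation: The state at step 19, [49, 49, 52, 49, 52, 52], reappears at step 23 — and no state repeats earlier — so the cycle the system enters has period 4.

Derivation:
t=0: [115, 47, 78, 112, 43, 15]
t=1: [34, 35, 45, 35, 29, 52]
t=2: [102, 103, 58, 103, 95, 67]
t=3: [42, 41, 52, 41, 44, 53]
t=4: [22, 21, 35, 21, 25, 36]
t=5: [81, 80, 97, 80, 84, 41]
t=6: [47, 47, 42, 47, 46, 30]
t=7: [36, 36, 30, 36, 34, 72]
t=8: [26, 26, 76, 26, 80, 52]
t=9: [84, 84, 64, 84, 63, 59]
t=10: [53, 53, 59, 53, 60, 59]
t=11: [51, 51, 59, 51, 60, 59]
t=12: [47, 47, 57, 47, 59, 57]
t=13: [38, 38, 51, 38, 53, 51]
t=14: [16, 16, 33, 16, 35, 33]
t=15: [81, 81, 103, 81, 105, 103]
t=16: [47, 47, 40, 47, 40, 40]
t=17: [26, 26, 16, 26, 16, 16]
t=18: [88, 88, 76, 88, 76, 76]
t=19: [49, 49, 52, 49, 52, 52]
t=20: [38, 38, 41, 38, 41, 41]
t=21: [9, 9, 12, 9, 12, 12]
t=22: [53, 53, 56, 53, 56, 56]
t=23: [49, 49, 52, 49, 52, 52]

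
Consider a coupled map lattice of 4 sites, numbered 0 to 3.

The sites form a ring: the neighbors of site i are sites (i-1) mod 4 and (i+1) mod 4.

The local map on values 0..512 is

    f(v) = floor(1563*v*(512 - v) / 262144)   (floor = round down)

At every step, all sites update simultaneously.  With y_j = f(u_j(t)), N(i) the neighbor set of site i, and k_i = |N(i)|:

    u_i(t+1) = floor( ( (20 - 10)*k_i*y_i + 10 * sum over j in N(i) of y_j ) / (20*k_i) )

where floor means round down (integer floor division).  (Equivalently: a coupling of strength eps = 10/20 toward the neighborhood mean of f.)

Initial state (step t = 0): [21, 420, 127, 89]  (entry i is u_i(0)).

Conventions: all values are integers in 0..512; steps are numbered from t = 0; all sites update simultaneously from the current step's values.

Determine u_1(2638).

Answer: u_1(2638) = 375
Key observation: The state at step 26, [375, 375, 375, 375], reappears at step 28: the system is in a cycle of period 2 from step 26 on.  Therefore the state at step 2638 equals the state at step 26 + ((2638 - 26) mod 2) = 26, which is [375, 375, 375, 375].

Derivation:
t=0: [21, 420, 127, 89]
t=1: [144, 203, 259, 200]
t=2: [344, 363, 381, 362]
t=3: [333, 321, 309, 321]
t=4: [360, 364, 369, 364]
t=5: [323, 320, 317, 320]
t=6: [364, 365, 367, 365]
t=7: [320, 319, 318, 319]
t=8: [366, 366, 367, 366]
t=9: [318, 317, 317, 317]
t=10: [367, 367, 368, 367]
t=11: [317, 316, 316, 316]
t=12: [368, 368, 369, 368]
t=13: [315, 314, 314, 314]
t=14: [369, 369, 370, 369]
t=15: [314, 313, 313, 313]
t=16: [370, 370, 371, 370]
t=17: [313, 312, 312, 312]
t=18: [371, 371, 372, 371]
t=19: [311, 310, 310, 310]
t=20: [372, 372, 373, 372]
t=21: [310, 309, 309, 309]
t=22: [373, 373, 374, 373]
t=23: [309, 308, 308, 308]
t=24: [374, 374, 374, 374]
t=25: [307, 307, 307, 307]
t=26: [375, 375, 375, 375]
t=27: [306, 306, 306, 306]
t=28: [375, 375, 375, 375]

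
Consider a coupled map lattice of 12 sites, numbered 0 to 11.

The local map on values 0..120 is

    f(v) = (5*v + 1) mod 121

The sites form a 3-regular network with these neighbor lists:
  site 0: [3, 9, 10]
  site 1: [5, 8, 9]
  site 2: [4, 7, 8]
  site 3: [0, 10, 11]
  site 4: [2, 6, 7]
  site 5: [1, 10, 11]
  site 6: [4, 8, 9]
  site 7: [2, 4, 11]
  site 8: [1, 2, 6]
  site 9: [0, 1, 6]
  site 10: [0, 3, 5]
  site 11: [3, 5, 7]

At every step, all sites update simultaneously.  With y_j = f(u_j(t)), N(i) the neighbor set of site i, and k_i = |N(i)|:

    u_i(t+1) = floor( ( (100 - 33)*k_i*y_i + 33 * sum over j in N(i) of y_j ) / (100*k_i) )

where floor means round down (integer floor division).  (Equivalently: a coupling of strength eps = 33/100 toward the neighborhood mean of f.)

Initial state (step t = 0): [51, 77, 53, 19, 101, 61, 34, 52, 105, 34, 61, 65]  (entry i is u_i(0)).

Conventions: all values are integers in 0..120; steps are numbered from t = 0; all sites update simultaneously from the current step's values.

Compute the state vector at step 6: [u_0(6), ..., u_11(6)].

Simulating step by step:
t=0: [51, 77, 53, 19, 101, 61, 34, 52, 105, 34, 61, 65]
t=1: [32, 32, 25, 82, 24, 61, 46, 27, 38, 43, 62, 75]
t=2: [50, 51, 12, 45, 14, 56, 91, 12, 63, 84, 62, 22]
t=3: [31, 28, 63, 91, 71, 47, 84, 67, 68, 51, 63, 96]
t=4: [43, 38, 83, 87, 101, 100, 63, 96, 83, 21, 76, 112]
t=5: [85, 66, 56, 69, 41, 29, 69, 95, 57, 97, 32, 74]
t=6: [58, 67, 52, 81, 85, 31, 84, 90, 55, 29, 47, 31]

Answer: [58, 67, 52, 81, 85, 31, 84, 90, 55, 29, 47, 31]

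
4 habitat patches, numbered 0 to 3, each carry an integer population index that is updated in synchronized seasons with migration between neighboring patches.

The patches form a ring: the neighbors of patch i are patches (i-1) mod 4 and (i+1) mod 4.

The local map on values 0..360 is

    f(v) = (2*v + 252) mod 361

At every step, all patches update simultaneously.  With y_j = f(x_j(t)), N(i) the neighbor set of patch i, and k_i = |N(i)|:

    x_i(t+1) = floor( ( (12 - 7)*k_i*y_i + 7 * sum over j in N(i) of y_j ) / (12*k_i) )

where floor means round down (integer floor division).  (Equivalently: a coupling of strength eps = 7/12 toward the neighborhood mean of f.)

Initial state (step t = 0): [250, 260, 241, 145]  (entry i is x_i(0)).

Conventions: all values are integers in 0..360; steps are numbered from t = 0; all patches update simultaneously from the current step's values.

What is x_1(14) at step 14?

Simulating step by step:
t=0: [250, 260, 241, 145]
t=1: [79, 33, 72, 87]
t=2: [132, 157, 126, 51]
t=3: [227, 172, 222, 234]
t=4: [317, 296, 312, 347]
t=5: [169, 143, 165, 186]
t=6: [223, 205, 220, 240]
t=7: [231, 320, 228, 199]
t=8: [280, 275, 278, 324]
t=9: [112, 84, 111, 125]
t=10: [106, 91, 105, 125]
t=11: [105, 89, 104, 118]
t=12: [99, 87, 98, 111]
t=13: [89, 78, 88, 98]
t=14: [67, 59, 67, 75]

Answer: x_1(14) = 59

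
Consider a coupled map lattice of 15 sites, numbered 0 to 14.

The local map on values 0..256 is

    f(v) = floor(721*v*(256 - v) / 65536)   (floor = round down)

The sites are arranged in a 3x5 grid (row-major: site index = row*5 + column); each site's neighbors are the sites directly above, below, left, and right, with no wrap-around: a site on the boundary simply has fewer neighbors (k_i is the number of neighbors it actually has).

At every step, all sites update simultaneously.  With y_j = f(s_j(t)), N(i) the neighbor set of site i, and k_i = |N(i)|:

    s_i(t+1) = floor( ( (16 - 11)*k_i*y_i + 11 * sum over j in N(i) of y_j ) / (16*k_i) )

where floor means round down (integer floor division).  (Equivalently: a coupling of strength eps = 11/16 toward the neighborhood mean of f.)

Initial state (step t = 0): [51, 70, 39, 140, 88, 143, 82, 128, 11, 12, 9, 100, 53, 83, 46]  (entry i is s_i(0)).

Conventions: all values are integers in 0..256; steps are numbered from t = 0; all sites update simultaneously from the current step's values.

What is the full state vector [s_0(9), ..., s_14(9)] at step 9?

Simulating step by step:
t=0: [51, 70, 39, 140, 88, 143, 82, 128, 11, 12, 9, 100, 53, 83, 46]
t=1: [145, 128, 143, 120, 122, 122, 164, 124, 103, 78, 127, 121, 153, 107, 98]
t=2: [178, 175, 178, 177, 169, 175, 174, 174, 171, 167, 179, 174, 176, 172, 165]
t=3: [154, 153, 153, 155, 158, 153, 155, 155, 157, 162, 154, 154, 155, 158, 161]
t=4: [172, 172, 172, 171, 169, 172, 172, 171, 170, 168, 172, 172, 171, 170, 168]
t=5: [158, 158, 158, 159, 160, 158, 158, 158, 160, 161, 158, 158, 159, 160, 161]
t=6: [170, 170, 169, 168, 168, 170, 170, 169, 168, 168, 170, 169, 169, 168, 168]
t=7: [160, 160, 161, 161, 162, 160, 160, 161, 161, 162, 160, 160, 161, 161, 162]
t=8: [168, 168, 168, 167, 167, 168, 168, 168, 167, 167, 168, 168, 168, 167, 167]
t=9: [162, 162, 162, 162, 163, 162, 162, 162, 162, 163, 162, 162, 162, 162, 163]

Answer: [162, 162, 162, 162, 163, 162, 162, 162, 162, 163, 162, 162, 162, 162, 163]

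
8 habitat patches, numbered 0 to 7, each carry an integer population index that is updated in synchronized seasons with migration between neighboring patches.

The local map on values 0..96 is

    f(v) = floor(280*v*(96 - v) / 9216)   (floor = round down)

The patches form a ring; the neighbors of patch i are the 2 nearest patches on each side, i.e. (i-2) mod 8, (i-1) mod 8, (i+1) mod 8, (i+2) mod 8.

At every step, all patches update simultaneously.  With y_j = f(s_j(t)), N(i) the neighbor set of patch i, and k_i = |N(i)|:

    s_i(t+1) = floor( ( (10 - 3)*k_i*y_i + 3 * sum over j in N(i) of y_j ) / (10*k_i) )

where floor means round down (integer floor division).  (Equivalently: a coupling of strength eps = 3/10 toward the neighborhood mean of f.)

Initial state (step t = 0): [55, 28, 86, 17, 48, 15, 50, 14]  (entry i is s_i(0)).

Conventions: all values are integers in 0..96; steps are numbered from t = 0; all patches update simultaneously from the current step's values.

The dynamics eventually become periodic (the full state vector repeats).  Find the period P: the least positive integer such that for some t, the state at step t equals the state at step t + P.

Answer: 2
Key observation: The state at step 6, [64, 64, 64, 64, 64, 64, 64, 64], reappears at step 8 — and no state repeats earlier — so the cycle the system enters has period 2.

Derivation:
t=0: [55, 28, 86, 17, 48, 15, 50, 14]
t=1: [61, 52, 35, 42, 61, 41, 63, 41]
t=2: [64, 68, 64, 67, 64, 67, 63, 67]
t=3: [61, 58, 61, 59, 61, 59, 62, 59]
t=4: [64, 65, 64, 65, 64, 65, 64, 65]
t=5: [61, 61, 61, 61, 61, 61, 61, 61]
t=6: [64, 64, 64, 64, 64, 64, 64, 64]
t=7: [62, 62, 62, 62, 62, 62, 62, 62]
t=8: [64, 64, 64, 64, 64, 64, 64, 64]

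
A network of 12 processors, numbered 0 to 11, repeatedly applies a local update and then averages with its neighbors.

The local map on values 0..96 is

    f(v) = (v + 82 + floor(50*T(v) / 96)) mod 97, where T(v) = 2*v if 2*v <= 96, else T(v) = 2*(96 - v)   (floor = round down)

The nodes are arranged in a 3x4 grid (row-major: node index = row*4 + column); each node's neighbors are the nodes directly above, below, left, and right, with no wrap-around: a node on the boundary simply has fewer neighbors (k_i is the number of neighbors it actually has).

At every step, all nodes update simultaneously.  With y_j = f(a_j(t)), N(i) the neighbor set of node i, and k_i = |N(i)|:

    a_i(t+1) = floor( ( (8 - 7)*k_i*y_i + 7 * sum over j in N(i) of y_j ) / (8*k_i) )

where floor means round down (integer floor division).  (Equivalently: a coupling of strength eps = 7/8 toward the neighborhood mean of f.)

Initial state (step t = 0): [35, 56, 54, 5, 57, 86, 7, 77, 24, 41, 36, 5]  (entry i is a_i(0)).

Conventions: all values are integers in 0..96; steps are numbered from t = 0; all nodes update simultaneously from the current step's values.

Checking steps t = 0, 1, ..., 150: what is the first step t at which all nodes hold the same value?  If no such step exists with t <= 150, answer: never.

Simulating step by step:
t=0: [35, 56, 54, 5, 57, 86, 7, 77, 24, 41, 36, 5]  (not all equal)
t=1: [78, 74, 89, 82, 60, 81, 78, 91, 69, 58, 81, 72]  (not all equal)
t=2: [81, 81, 81, 81, 81, 81, 81, 81, 82, 81, 81, 81]  (not all equal)
t=3: [81, 81, 81, 81, 81, 81, 81, 81, 81, 81, 81, 81]  (all equal)

Answer: 3
Key observation: Synchronization is absorbing here: once all nodes are equal they stay equal, and step 3 is the first all-equal step.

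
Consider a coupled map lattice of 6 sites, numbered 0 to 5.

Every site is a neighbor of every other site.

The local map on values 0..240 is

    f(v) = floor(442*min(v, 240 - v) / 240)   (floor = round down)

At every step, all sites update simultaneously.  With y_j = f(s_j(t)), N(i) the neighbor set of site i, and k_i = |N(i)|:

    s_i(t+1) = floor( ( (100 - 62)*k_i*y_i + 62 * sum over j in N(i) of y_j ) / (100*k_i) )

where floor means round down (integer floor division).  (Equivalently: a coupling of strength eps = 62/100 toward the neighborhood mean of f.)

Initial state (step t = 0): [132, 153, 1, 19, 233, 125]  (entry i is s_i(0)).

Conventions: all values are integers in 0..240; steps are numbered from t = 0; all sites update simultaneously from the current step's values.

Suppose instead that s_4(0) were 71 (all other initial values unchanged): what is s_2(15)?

Simulating step by step:
t=0: [132, 153, 1, 19, 71, 125]
t=1: [141, 131, 91, 99, 124, 145]
t=2: [185, 189, 181, 185, 193, 183]
t=3: [99, 97, 101, 99, 95, 100]
t=4: [181, 180, 182, 181, 179, 181]
t=5: [108, 109, 107, 108, 109, 108]
t=6: [198, 198, 198, 198, 198, 198]
t=7: [77, 77, 77, 77, 77, 77]
t=8: [141, 141, 141, 141, 141, 141]
t=9: [182, 182, 182, 182, 182, 182]
t=10: [106, 106, 106, 106, 106, 106]
t=11: [195, 195, 195, 195, 195, 195]
t=12: [82, 82, 82, 82, 82, 82]
t=13: [151, 151, 151, 151, 151, 151]
t=14: [163, 163, 163, 163, 163, 163]
t=15: [141, 141, 141, 141, 141, 141]

Answer: s_2(15) = 141
Key observation: This trace re-runs the system from the modified initial state.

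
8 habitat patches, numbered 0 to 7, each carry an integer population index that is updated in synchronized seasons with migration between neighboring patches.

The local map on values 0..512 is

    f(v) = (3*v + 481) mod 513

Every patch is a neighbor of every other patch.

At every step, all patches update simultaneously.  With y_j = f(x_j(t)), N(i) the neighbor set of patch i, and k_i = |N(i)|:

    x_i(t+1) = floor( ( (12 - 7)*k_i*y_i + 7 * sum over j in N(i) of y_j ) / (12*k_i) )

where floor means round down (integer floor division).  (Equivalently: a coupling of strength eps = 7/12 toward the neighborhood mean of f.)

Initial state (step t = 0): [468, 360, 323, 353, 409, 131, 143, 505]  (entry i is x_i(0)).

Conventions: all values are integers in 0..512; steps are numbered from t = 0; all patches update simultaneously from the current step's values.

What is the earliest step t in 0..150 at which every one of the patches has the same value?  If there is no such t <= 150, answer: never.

Simulating step by step:
t=0: [468, 360, 323, 353, 409, 131, 143, 505]  (not all equal)
t=1: [296, 188, 322, 181, 237, 301, 313, 333]  (not all equal)
t=2: [336, 228, 362, 392, 277, 341, 353, 373]  (not all equal)
t=3: [285, 177, 140, 170, 226, 290, 131, 151]  (not all equal)
t=4: [346, 409, 372, 402, 287, 351, 363, 383]  (not all equal)
t=5: [315, 207, 170, 200, 256, 320, 161, 181]  (not all equal)
t=6: [350, 242, 376, 235, 291, 355, 367, 387]  (not all equal)
t=7: [284, 176, 139, 169, 225, 118, 130, 150]  (not all equal)
t=8: [343, 406, 369, 399, 284, 348, 360, 380]  (not all equal)
t=9: [306, 198, 161, 191, 247, 311, 152, 172]  (not all equal)
t=10: [323, 215, 349, 208, 264, 328, 340, 360]  (not all equal)
t=11: [332, 224, 358, 217, 273, 337, 349, 198]  (not all equal)
t=12: [316, 208, 171, 201, 257, 321, 333, 182]  (not all equal)
t=13: [311, 203, 337, 196, 252, 316, 328, 177]  (not all equal)
t=14: [338, 230, 364, 223, 279, 343, 355, 375]  (not all equal)
t=15: [291, 183, 146, 176, 232, 296, 137, 157]  (not all equal)
t=16: [321, 213, 347, 377, 262, 326, 338, 358]  (not all equal)
t=17: [326, 218, 352, 211, 267, 331, 343, 192]  (not all equal)
t=18: [341, 233, 367, 226, 282, 346, 358, 207]  (not all equal)
t=19: [300, 192, 155, 185, 241, 305, 146, 166]  (not all equal)
t=20: [305, 197, 331, 190, 246, 310, 322, 342]  (not all equal)
t=21: [320, 212, 346, 205, 261, 325, 337, 357]  (not all equal)
t=22: [323, 215, 349, 208, 264, 328, 340, 189]  (not all equal)
t=23: [332, 224, 358, 217, 273, 337, 349, 198]  (not all equal)

Answer: never
Key observation: The state at step 11 reappears at step 23 — the system is in a cycle of period 12 from step 11 on.  No step 0..23 is synchronized, and the cycle repeats forever, so no step up to 150 (or ever) has all patches equal.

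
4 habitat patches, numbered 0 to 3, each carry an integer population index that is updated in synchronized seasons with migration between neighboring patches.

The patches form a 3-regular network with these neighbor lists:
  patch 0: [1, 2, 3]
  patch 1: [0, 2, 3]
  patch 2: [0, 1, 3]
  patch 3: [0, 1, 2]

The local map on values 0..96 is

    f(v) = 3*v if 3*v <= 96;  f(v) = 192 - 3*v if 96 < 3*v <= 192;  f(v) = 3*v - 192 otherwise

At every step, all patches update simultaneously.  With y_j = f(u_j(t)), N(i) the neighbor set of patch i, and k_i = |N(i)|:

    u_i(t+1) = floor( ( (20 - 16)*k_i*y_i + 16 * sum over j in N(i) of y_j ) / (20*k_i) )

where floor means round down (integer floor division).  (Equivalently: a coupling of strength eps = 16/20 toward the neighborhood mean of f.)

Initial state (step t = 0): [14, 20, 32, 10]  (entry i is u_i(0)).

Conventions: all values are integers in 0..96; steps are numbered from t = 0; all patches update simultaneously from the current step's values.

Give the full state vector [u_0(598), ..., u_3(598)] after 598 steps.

Answer: [54, 54, 54, 54]
Key observation: The state at step 3, [66, 66, 66, 66], reappears at step 11: the system is in a cycle of period 8 from step 3 on.  Therefore the state at step 598 equals the state at step 3 + ((598 - 3) mod 8) = 6, which is [54, 54, 54, 54].

Derivation:
t=0: [14, 20, 32, 10]
t=1: [58, 56, 54, 58]
t=2: [22, 22, 22, 22]
t=3: [66, 66, 66, 66]
t=4: [6, 6, 6, 6]
t=5: [18, 18, 18, 18]
t=6: [54, 54, 54, 54]
t=7: [30, 30, 30, 30]
t=8: [90, 90, 90, 90]
t=9: [78, 78, 78, 78]
t=10: [42, 42, 42, 42]
t=11: [66, 66, 66, 66]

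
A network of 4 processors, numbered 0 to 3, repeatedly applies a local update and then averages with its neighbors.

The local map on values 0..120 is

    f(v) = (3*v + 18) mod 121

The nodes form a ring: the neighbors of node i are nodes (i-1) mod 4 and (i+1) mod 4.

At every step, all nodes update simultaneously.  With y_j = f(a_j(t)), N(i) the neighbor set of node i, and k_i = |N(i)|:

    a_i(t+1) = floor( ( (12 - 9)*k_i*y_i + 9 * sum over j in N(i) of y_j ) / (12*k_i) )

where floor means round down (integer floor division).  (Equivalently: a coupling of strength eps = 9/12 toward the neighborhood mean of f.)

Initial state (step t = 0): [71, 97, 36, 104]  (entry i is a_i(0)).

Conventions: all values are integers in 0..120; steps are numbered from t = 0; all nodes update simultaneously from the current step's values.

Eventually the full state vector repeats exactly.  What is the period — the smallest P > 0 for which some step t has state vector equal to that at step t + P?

Simulating step by step:
t=0: [71, 97, 36, 104]
t=1: [85, 59, 59, 65]
t=2: [70, 57, 80, 62]
t=3: [83, 63, 60, 66]
t=4: [74, 59, 87, 62]
t=5: [88, 77, 68, 79]
t=6: [17, 54, 32, 56]
t=7: [63, 83, 75, 84]
t=8: [41, 38, 20, 39]
t=9: [14, 39, 28, 40]
t=10: [26, 64, 37, 65]
t=11: [91, 61, 69, 62]
t=12: [73, 77, 87, 78]
t=13: [35, 59, 15, 59]
t=14: [56, 42, 71, 42]
t=15: [33, 71, 44, 71]
t=16: [111, 82, 89, 82]
t=17: [43, 62, 27, 62]
t=18: [68, 67, 87, 67]
t=19: [98, 76, 82, 76]
t=20: [20, 35, 8, 35]
t=21: [21, 45, 12, 45]
t=22: [44, 58, 37, 58]
t=23: [60, 31, 55, 31]
t=24: [102, 79, 98, 79]
t=25: [30, 60, 27, 60]
t=26: [84, 96, 82, 96]
t=27: [55, 34, 53, 34]
t=28: [105, 74, 104, 74]
t=29: [112, 96, 111, 96]
t=30: [76, 98, 75, 98]
t=31: [53, 19, 52, 19]
t=32: [70, 59, 69, 59]
t=33: [82, 97, 81, 97]
t=34: [55, 32, 55, 32]
t=35: [101, 75, 101, 75]
t=36: [20, 59, 20, 59]
t=37: [75, 77, 75, 77]
t=38: [5, 2, 5, 2]
t=39: [26, 30, 26, 30]
t=40: [105, 99, 105, 99]
t=41: [77, 86, 77, 86]
t=42: [27, 13, 27, 13]
t=43: [67, 88, 67, 88]
t=44: [54, 83, 54, 83]
t=45: [33, 50, 33, 50]
t=46: [64, 99, 64, 99]
t=47: [77, 85, 77, 85]
t=48: [25, 13, 25, 13]
t=49: [66, 84, 66, 84]
t=50: [44, 78, 44, 78]
t=51: [14, 24, 14, 24]
t=52: [82, 67, 82, 67]
t=53: [79, 41, 79, 41]
t=54: [18, 14, 18, 14]
t=55: [63, 69, 63, 69]
t=56: [99, 90, 99, 90]
t=57: [52, 66, 52, 66]
t=58: [84, 63, 84, 63]
t=59: [71, 42, 71, 42]
t=60: [44, 88, 44, 88]
t=61: [37, 31, 37, 31]
t=62: [85, 33, 85, 33]
t=63: [95, 52, 95, 52]
t=64: [55, 59, 55, 59]
t=65: [71, 65, 71, 65]
t=66: [96, 105, 96, 105]
t=67: [84, 70, 84, 70]
t=68: [87, 47, 87, 47]
t=69: [37, 37, 37, 37]
t=70: [8, 8, 8, 8]
t=71: [42, 42, 42, 42]
t=72: [23, 23, 23, 23]
t=73: [87, 87, 87, 87]
t=74: [37, 37, 37, 37]

Answer: 5
Key observation: The state at step 69, [37, 37, 37, 37], reappears at step 74 — and no state repeats earlier — so the cycle the system enters has period 5.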